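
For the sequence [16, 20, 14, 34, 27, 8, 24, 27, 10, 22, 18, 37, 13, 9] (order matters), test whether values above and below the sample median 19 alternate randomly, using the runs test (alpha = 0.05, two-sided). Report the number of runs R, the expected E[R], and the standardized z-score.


Step 1: Compute median = 19; label A = above, B = below.
Labels in order: BABAABAABABABB  (n_A = 7, n_B = 7)
Step 2: Count runs R = 11.
Step 3: Under H0 (random ordering), E[R] = 2*n_A*n_B/(n_A+n_B) + 1 = 2*7*7/14 + 1 = 8.0000.
        Var[R] = 2*n_A*n_B*(2*n_A*n_B - n_A - n_B) / ((n_A+n_B)^2 * (n_A+n_B-1)) = 8232/2548 = 3.2308.
        SD[R] = 1.7974.
Step 4: Continuity-corrected z = (R - 0.5 - E[R]) / SD[R] = (11 - 0.5 - 8.0000) / 1.7974 = 1.3909.
Step 5: Two-sided p-value via normal approximation = 2*(1 - Phi(|z|)) = 0.164264.
Step 6: alpha = 0.05. fail to reject H0.

R = 11, z = 1.3909, p = 0.164264, fail to reject H0.


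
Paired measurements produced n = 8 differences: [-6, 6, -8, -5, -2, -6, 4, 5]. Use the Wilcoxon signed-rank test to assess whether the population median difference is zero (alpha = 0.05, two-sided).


Step 1: Drop any zero differences (none here) and take |d_i|.
|d| = [6, 6, 8, 5, 2, 6, 4, 5]
Step 2: Midrank |d_i| (ties get averaged ranks).
ranks: |6|->6, |6|->6, |8|->8, |5|->3.5, |2|->1, |6|->6, |4|->2, |5|->3.5
Step 3: Attach original signs; sum ranks with positive sign and with negative sign.
W+ = 6 + 2 + 3.5 = 11.5
W- = 6 + 8 + 3.5 + 1 + 6 = 24.5
(Check: W+ + W- = 36 should equal n(n+1)/2 = 36.)
Step 4: Test statistic W = min(W+, W-) = 11.5.
Step 5: Ties in |d|, so use the tie-corrected normal approximation.
        E[W] = n(n+1)/4 = 8*9/4 = 18.
        Tie groups: |d|=5 (t=2), |d|=6 (t=3); sum(t^3 - t) = 30.
        Var[W] = n(n+1)(2n+1)/24 - sum(t^3-t)/48 = 1224/24 - 30/48 = 50.375.
        z = (W - E[W]) / sqrt(Var[W]) = (11.5 - 18) / 7.0975 = -0.9158.
        Two-sided p = 2*Phi(z) = 0.359766.
Step 6: alpha = 0.05. fail to reject H0.

W+ = 11.5, W- = 24.5, W = min = 11.5, p = 0.359766, fail to reject H0.


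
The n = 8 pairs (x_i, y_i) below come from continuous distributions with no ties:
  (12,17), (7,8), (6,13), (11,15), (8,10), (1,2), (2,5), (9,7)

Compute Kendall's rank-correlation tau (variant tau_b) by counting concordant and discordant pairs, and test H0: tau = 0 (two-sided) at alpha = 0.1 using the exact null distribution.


Step 1: Enumerate the 28 unordered pairs (i,j) with i<j and classify each by sign(x_j-x_i) * sign(y_j-y_i).
  (1,2):dx=-5,dy=-9->C; (1,3):dx=-6,dy=-4->C; (1,4):dx=-1,dy=-2->C; (1,5):dx=-4,dy=-7->C
  (1,6):dx=-11,dy=-15->C; (1,7):dx=-10,dy=-12->C; (1,8):dx=-3,dy=-10->C; (2,3):dx=-1,dy=+5->D
  (2,4):dx=+4,dy=+7->C; (2,5):dx=+1,dy=+2->C; (2,6):dx=-6,dy=-6->C; (2,7):dx=-5,dy=-3->C
  (2,8):dx=+2,dy=-1->D; (3,4):dx=+5,dy=+2->C; (3,5):dx=+2,dy=-3->D; (3,6):dx=-5,dy=-11->C
  (3,7):dx=-4,dy=-8->C; (3,8):dx=+3,dy=-6->D; (4,5):dx=-3,dy=-5->C; (4,6):dx=-10,dy=-13->C
  (4,7):dx=-9,dy=-10->C; (4,8):dx=-2,dy=-8->C; (5,6):dx=-7,dy=-8->C; (5,7):dx=-6,dy=-5->C
  (5,8):dx=+1,dy=-3->D; (6,7):dx=+1,dy=+3->C; (6,8):dx=+8,dy=+5->C; (7,8):dx=+7,dy=+2->C
Step 2: C = 23, D = 5, total pairs = 28.
Step 3: tau = (C - D)/(n(n-1)/2) = (23 - 5)/28 = 0.642857.
Step 4: Exact two-sided p-value (enumerate n! = 40320 permutations of y under H0): p = 0.031151.
Step 5: alpha = 0.1. reject H0.

tau_b = 0.6429 (C=23, D=5), p = 0.031151, reject H0.


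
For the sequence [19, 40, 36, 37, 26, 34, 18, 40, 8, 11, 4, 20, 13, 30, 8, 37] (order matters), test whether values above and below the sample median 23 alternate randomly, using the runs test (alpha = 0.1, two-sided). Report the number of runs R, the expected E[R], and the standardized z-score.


Step 1: Compute median = 23; label A = above, B = below.
Labels in order: BAAAAABABBBBBABA  (n_A = 8, n_B = 8)
Step 2: Count runs R = 8.
Step 3: Under H0 (random ordering), E[R] = 2*n_A*n_B/(n_A+n_B) + 1 = 2*8*8/16 + 1 = 9.0000.
        Var[R] = 2*n_A*n_B*(2*n_A*n_B - n_A - n_B) / ((n_A+n_B)^2 * (n_A+n_B-1)) = 14336/3840 = 3.7333.
        SD[R] = 1.9322.
Step 4: Continuity-corrected z = (R + 0.5 - E[R]) / SD[R] = (8 + 0.5 - 9.0000) / 1.9322 = -0.2588.
Step 5: Two-sided p-value via normal approximation = 2*(1 - Phi(|z|)) = 0.795809.
Step 6: alpha = 0.1. fail to reject H0.

R = 8, z = -0.2588, p = 0.795809, fail to reject H0.


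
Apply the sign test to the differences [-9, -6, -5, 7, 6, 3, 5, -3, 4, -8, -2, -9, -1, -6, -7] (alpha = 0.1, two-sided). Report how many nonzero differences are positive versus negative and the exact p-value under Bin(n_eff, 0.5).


Step 1: Discard zero differences. Original n = 15; n_eff = number of nonzero differences = 15.
Nonzero differences (with sign): -9, -6, -5, +7, +6, +3, +5, -3, +4, -8, -2, -9, -1, -6, -7
Step 2: Count signs: positive = 5, negative = 10.
Step 3: Under H0: P(positive) = 0.5, so the number of positives S ~ Bin(15, 0.5).
Step 4: Two-sided exact p-value = sum of Bin(15,0.5) probabilities at or below the observed probability = 0.301758.
Step 5: alpha = 0.1. fail to reject H0.

n_eff = 15, pos = 5, neg = 10, p = 0.301758, fail to reject H0.


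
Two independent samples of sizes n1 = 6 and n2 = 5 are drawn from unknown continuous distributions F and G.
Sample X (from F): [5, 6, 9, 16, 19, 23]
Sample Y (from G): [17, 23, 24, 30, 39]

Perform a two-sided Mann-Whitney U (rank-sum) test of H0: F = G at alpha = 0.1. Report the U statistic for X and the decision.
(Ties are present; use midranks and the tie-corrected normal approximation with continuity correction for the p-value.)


Step 1: Combine and sort all 11 observations; assign midranks.
sorted (value, group): (5,X), (6,X), (9,X), (16,X), (17,Y), (19,X), (23,X), (23,Y), (24,Y), (30,Y), (39,Y)
ranks: 5->1, 6->2, 9->3, 16->4, 17->5, 19->6, 23->7.5, 23->7.5, 24->9, 30->10, 39->11
Step 2: Rank sum for X: R1 = 1 + 2 + 3 + 4 + 6 + 7.5 = 23.5.
Step 3: U_X = R1 - n1(n1+1)/2 = 23.5 - 6*7/2 = 23.5 - 21 = 2.5.
       U_Y = n1*n2 - U_X = 30 - 2.5 = 27.5.
Step 4: Ties are present, so use the tie-corrected normal approximation (with continuity correction) for the p-value.
Step 5: p-value = 0.028100; compare to alpha = 0.1. reject H0.

U_X = 2.5, p = 0.028100, reject H0 at alpha = 0.1.


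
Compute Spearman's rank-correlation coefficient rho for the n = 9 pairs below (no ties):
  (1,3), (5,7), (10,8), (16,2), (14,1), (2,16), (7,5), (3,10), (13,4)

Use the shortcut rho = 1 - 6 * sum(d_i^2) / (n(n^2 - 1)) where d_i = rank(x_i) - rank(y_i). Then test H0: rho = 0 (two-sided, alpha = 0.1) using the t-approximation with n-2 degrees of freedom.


Step 1: Rank x and y separately (midranks; no ties here).
rank(x): 1->1, 5->4, 10->6, 16->9, 14->8, 2->2, 7->5, 3->3, 13->7
rank(y): 3->3, 7->6, 8->7, 2->2, 1->1, 16->9, 5->5, 10->8, 4->4
Step 2: d_i = R_x(i) - R_y(i); compute d_i^2.
  (1-3)^2=4, (4-6)^2=4, (6-7)^2=1, (9-2)^2=49, (8-1)^2=49, (2-9)^2=49, (5-5)^2=0, (3-8)^2=25, (7-4)^2=9
sum(d^2) = 190.
Step 3: rho = 1 - 6*190 / (9*(9^2 - 1)) = 1 - 1140/720 = -0.583333.
Step 4: Under H0, t = rho * sqrt((n-2)/(1-rho^2)) = -1.9001 ~ t(7).
Step 5: Two-sided p-value from the t-distribution with 7 df = 0.099186.
Step 6: alpha = 0.1. reject H0.

rho = -0.5833, p = 0.099186, reject H0 at alpha = 0.1.


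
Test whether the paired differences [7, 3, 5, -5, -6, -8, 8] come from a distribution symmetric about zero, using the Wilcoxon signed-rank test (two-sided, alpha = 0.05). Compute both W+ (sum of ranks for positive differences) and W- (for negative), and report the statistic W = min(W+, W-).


Step 1: Drop any zero differences (none here) and take |d_i|.
|d| = [7, 3, 5, 5, 6, 8, 8]
Step 2: Midrank |d_i| (ties get averaged ranks).
ranks: |7|->5, |3|->1, |5|->2.5, |5|->2.5, |6|->4, |8|->6.5, |8|->6.5
Step 3: Attach original signs; sum ranks with positive sign and with negative sign.
W+ = 5 + 1 + 2.5 + 6.5 = 15
W- = 2.5 + 4 + 6.5 = 13
(Check: W+ + W- = 28 should equal n(n+1)/2 = 28.)
Step 4: Test statistic W = min(W+, W-) = 13.
Step 5: Ties in |d|, so use the tie-corrected normal approximation.
        E[W] = n(n+1)/4 = 7*8/4 = 14.
        Tie groups: |d|=5 (t=2), |d|=8 (t=2); sum(t^3 - t) = 12.
        Var[W] = n(n+1)(2n+1)/24 - sum(t^3-t)/48 = 840/24 - 12/48 = 34.75.
        z = (W - E[W]) / sqrt(Var[W]) = (13 - 14) / 5.8949 = -0.1696.
        Two-sided p = 2*Phi(z) = 0.865295.
Step 6: alpha = 0.05. fail to reject H0.

W+ = 15, W- = 13, W = min = 13, p = 0.865295, fail to reject H0.


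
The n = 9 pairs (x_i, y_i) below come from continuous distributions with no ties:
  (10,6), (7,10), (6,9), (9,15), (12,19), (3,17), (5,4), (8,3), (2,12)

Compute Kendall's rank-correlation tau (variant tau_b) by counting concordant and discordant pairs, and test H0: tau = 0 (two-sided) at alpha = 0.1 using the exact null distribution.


Step 1: Enumerate the 36 unordered pairs (i,j) with i<j and classify each by sign(x_j-x_i) * sign(y_j-y_i).
  (1,2):dx=-3,dy=+4->D; (1,3):dx=-4,dy=+3->D; (1,4):dx=-1,dy=+9->D; (1,5):dx=+2,dy=+13->C
  (1,6):dx=-7,dy=+11->D; (1,7):dx=-5,dy=-2->C; (1,8):dx=-2,dy=-3->C; (1,9):dx=-8,dy=+6->D
  (2,3):dx=-1,dy=-1->C; (2,4):dx=+2,dy=+5->C; (2,5):dx=+5,dy=+9->C; (2,6):dx=-4,dy=+7->D
  (2,7):dx=-2,dy=-6->C; (2,8):dx=+1,dy=-7->D; (2,9):dx=-5,dy=+2->D; (3,4):dx=+3,dy=+6->C
  (3,5):dx=+6,dy=+10->C; (3,6):dx=-3,dy=+8->D; (3,7):dx=-1,dy=-5->C; (3,8):dx=+2,dy=-6->D
  (3,9):dx=-4,dy=+3->D; (4,5):dx=+3,dy=+4->C; (4,6):dx=-6,dy=+2->D; (4,7):dx=-4,dy=-11->C
  (4,8):dx=-1,dy=-12->C; (4,9):dx=-7,dy=-3->C; (5,6):dx=-9,dy=-2->C; (5,7):dx=-7,dy=-15->C
  (5,8):dx=-4,dy=-16->C; (5,9):dx=-10,dy=-7->C; (6,7):dx=+2,dy=-13->D; (6,8):dx=+5,dy=-14->D
  (6,9):dx=-1,dy=-5->C; (7,8):dx=+3,dy=-1->D; (7,9):dx=-3,dy=+8->D; (8,9):dx=-6,dy=+9->D
Step 2: C = 19, D = 17, total pairs = 36.
Step 3: tau = (C - D)/(n(n-1)/2) = (19 - 17)/36 = 0.055556.
Step 4: Exact two-sided p-value (enumerate n! = 362880 permutations of y under H0): p = 0.919455.
Step 5: alpha = 0.1. fail to reject H0.

tau_b = 0.0556 (C=19, D=17), p = 0.919455, fail to reject H0.


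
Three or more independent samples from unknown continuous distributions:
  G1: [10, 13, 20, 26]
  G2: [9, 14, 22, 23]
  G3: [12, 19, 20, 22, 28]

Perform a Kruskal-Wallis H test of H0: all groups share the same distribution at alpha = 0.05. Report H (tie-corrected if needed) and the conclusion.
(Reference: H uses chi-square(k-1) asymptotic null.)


Step 1: Combine all N = 13 observations and assign midranks.
sorted (value, group, rank): (9,G2,1), (10,G1,2), (12,G3,3), (13,G1,4), (14,G2,5), (19,G3,6), (20,G1,7.5), (20,G3,7.5), (22,G2,9.5), (22,G3,9.5), (23,G2,11), (26,G1,12), (28,G3,13)
Step 2: Sum ranks within each group.
R_1 = 25.5 (n_1 = 4)
R_2 = 26.5 (n_2 = 4)
R_3 = 39 (n_3 = 5)
Step 3: H = 12/(N(N+1)) * sum(R_i^2/n_i) - 3(N+1)
     = 12/(13*14) * (25.5^2/4 + 26.5^2/4 + 39^2/5) - 3*14
     = 0.065934 * 642.325 - 42
     = 0.351099.
Step 4: Ties present; correction factor C = 1 - 12/(13^3 - 13) = 0.994505. Corrected H = 0.351099 / 0.994505 = 0.353039.
Step 5: Under H0, H ~ chi^2(2); p-value = 0.838183.
Step 6: alpha = 0.05. fail to reject H0.

H = 0.3530, df = 2, p = 0.838183, fail to reject H0.


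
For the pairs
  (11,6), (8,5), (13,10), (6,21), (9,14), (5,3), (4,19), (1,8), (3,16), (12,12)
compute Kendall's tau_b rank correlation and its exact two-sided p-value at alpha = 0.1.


Step 1: Enumerate the 45 unordered pairs (i,j) with i<j and classify each by sign(x_j-x_i) * sign(y_j-y_i).
  (1,2):dx=-3,dy=-1->C; (1,3):dx=+2,dy=+4->C; (1,4):dx=-5,dy=+15->D; (1,5):dx=-2,dy=+8->D
  (1,6):dx=-6,dy=-3->C; (1,7):dx=-7,dy=+13->D; (1,8):dx=-10,dy=+2->D; (1,9):dx=-8,dy=+10->D
  (1,10):dx=+1,dy=+6->C; (2,3):dx=+5,dy=+5->C; (2,4):dx=-2,dy=+16->D; (2,5):dx=+1,dy=+9->C
  (2,6):dx=-3,dy=-2->C; (2,7):dx=-4,dy=+14->D; (2,8):dx=-7,dy=+3->D; (2,9):dx=-5,dy=+11->D
  (2,10):dx=+4,dy=+7->C; (3,4):dx=-7,dy=+11->D; (3,5):dx=-4,dy=+4->D; (3,6):dx=-8,dy=-7->C
  (3,7):dx=-9,dy=+9->D; (3,8):dx=-12,dy=-2->C; (3,9):dx=-10,dy=+6->D; (3,10):dx=-1,dy=+2->D
  (4,5):dx=+3,dy=-7->D; (4,6):dx=-1,dy=-18->C; (4,7):dx=-2,dy=-2->C; (4,8):dx=-5,dy=-13->C
  (4,9):dx=-3,dy=-5->C; (4,10):dx=+6,dy=-9->D; (5,6):dx=-4,dy=-11->C; (5,7):dx=-5,dy=+5->D
  (5,8):dx=-8,dy=-6->C; (5,9):dx=-6,dy=+2->D; (5,10):dx=+3,dy=-2->D; (6,7):dx=-1,dy=+16->D
  (6,8):dx=-4,dy=+5->D; (6,9):dx=-2,dy=+13->D; (6,10):dx=+7,dy=+9->C; (7,8):dx=-3,dy=-11->C
  (7,9):dx=-1,dy=-3->C; (7,10):dx=+8,dy=-7->D; (8,9):dx=+2,dy=+8->C; (8,10):dx=+11,dy=+4->C
  (9,10):dx=+9,dy=-4->D
Step 2: C = 21, D = 24, total pairs = 45.
Step 3: tau = (C - D)/(n(n-1)/2) = (21 - 24)/45 = -0.066667.
Step 4: Exact two-sided p-value (enumerate n! = 3628800 permutations of y under H0): p = 0.861801.
Step 5: alpha = 0.1. fail to reject H0.

tau_b = -0.0667 (C=21, D=24), p = 0.861801, fail to reject H0.


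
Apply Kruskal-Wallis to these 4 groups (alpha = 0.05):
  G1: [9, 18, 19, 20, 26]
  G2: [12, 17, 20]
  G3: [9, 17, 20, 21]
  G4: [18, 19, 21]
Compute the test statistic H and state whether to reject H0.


Step 1: Combine all N = 15 observations and assign midranks.
sorted (value, group, rank): (9,G1,1.5), (9,G3,1.5), (12,G2,3), (17,G2,4.5), (17,G3,4.5), (18,G1,6.5), (18,G4,6.5), (19,G1,8.5), (19,G4,8.5), (20,G1,11), (20,G2,11), (20,G3,11), (21,G3,13.5), (21,G4,13.5), (26,G1,15)
Step 2: Sum ranks within each group.
R_1 = 42.5 (n_1 = 5)
R_2 = 18.5 (n_2 = 3)
R_3 = 30.5 (n_3 = 4)
R_4 = 28.5 (n_4 = 3)
Step 3: H = 12/(N(N+1)) * sum(R_i^2/n_i) - 3(N+1)
     = 12/(15*16) * (42.5^2/5 + 18.5^2/3 + 30.5^2/4 + 28.5^2/3) - 3*16
     = 0.050000 * 978.646 - 48
     = 0.932292.
Step 4: Ties present; correction factor C = 1 - 54/(15^3 - 15) = 0.983929. Corrected H = 0.932292 / 0.983929 = 0.947520.
Step 5: Under H0, H ~ chi^2(3); p-value = 0.813948.
Step 6: alpha = 0.05. fail to reject H0.

H = 0.9475, df = 3, p = 0.813948, fail to reject H0.


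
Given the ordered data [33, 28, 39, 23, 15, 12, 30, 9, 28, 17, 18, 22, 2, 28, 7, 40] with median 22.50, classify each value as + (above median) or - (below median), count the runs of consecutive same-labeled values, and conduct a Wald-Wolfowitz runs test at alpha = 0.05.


Step 1: Compute median = 22.50; label A = above, B = below.
Labels in order: AAAABBABABBBBABA  (n_A = 8, n_B = 8)
Step 2: Count runs R = 9.
Step 3: Under H0 (random ordering), E[R] = 2*n_A*n_B/(n_A+n_B) + 1 = 2*8*8/16 + 1 = 9.0000.
        Var[R] = 2*n_A*n_B*(2*n_A*n_B - n_A - n_B) / ((n_A+n_B)^2 * (n_A+n_B-1)) = 14336/3840 = 3.7333.
        SD[R] = 1.9322.
Step 4: R = E[R], so z = 0 with no continuity correction.
Step 5: Two-sided p-value via normal approximation = 2*(1 - Phi(|z|)) = 1.000000.
Step 6: alpha = 0.05. fail to reject H0.

R = 9, z = 0.0000, p = 1.000000, fail to reject H0.


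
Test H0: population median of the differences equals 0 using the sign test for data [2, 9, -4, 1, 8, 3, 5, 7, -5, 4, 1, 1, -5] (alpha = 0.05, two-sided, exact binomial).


Step 1: Discard zero differences. Original n = 13; n_eff = number of nonzero differences = 13.
Nonzero differences (with sign): +2, +9, -4, +1, +8, +3, +5, +7, -5, +4, +1, +1, -5
Step 2: Count signs: positive = 10, negative = 3.
Step 3: Under H0: P(positive) = 0.5, so the number of positives S ~ Bin(13, 0.5).
Step 4: Two-sided exact p-value = sum of Bin(13,0.5) probabilities at or below the observed probability = 0.092285.
Step 5: alpha = 0.05. fail to reject H0.

n_eff = 13, pos = 10, neg = 3, p = 0.092285, fail to reject H0.


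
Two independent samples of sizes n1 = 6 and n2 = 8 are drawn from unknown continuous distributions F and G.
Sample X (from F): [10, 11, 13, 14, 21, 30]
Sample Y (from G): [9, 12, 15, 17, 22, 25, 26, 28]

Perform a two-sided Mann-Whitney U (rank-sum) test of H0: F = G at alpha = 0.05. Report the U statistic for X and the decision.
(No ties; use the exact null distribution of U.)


Step 1: Combine and sort all 14 observations; assign midranks.
sorted (value, group): (9,Y), (10,X), (11,X), (12,Y), (13,X), (14,X), (15,Y), (17,Y), (21,X), (22,Y), (25,Y), (26,Y), (28,Y), (30,X)
ranks: 9->1, 10->2, 11->3, 12->4, 13->5, 14->6, 15->7, 17->8, 21->9, 22->10, 25->11, 26->12, 28->13, 30->14
Step 2: Rank sum for X: R1 = 2 + 3 + 5 + 6 + 9 + 14 = 39.
Step 3: U_X = R1 - n1(n1+1)/2 = 39 - 6*7/2 = 39 - 21 = 18.
       U_Y = n1*n2 - U_X = 48 - 18 = 30.
Step 4: No ties, so the exact null distribution of U (based on enumerating the C(14,6) = 3003 equally likely rank assignments) gives the two-sided p-value.
Step 5: p-value = 0.490842; compare to alpha = 0.05. fail to reject H0.

U_X = 18, p = 0.490842, fail to reject H0 at alpha = 0.05.


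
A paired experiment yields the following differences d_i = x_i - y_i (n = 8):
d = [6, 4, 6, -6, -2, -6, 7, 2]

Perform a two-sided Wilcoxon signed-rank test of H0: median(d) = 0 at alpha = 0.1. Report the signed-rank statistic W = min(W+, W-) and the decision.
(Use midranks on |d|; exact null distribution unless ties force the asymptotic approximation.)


Step 1: Drop any zero differences (none here) and take |d_i|.
|d| = [6, 4, 6, 6, 2, 6, 7, 2]
Step 2: Midrank |d_i| (ties get averaged ranks).
ranks: |6|->5.5, |4|->3, |6|->5.5, |6|->5.5, |2|->1.5, |6|->5.5, |7|->8, |2|->1.5
Step 3: Attach original signs; sum ranks with positive sign and with negative sign.
W+ = 5.5 + 3 + 5.5 + 8 + 1.5 = 23.5
W- = 5.5 + 1.5 + 5.5 = 12.5
(Check: W+ + W- = 36 should equal n(n+1)/2 = 36.)
Step 4: Test statistic W = min(W+, W-) = 12.5.
Step 5: Ties in |d|, so use the tie-corrected normal approximation.
        E[W] = n(n+1)/4 = 8*9/4 = 18.
        Tie groups: |d|=2 (t=2), |d|=6 (t=4); sum(t^3 - t) = 66.
        Var[W] = n(n+1)(2n+1)/24 - sum(t^3-t)/48 = 1224/24 - 66/48 = 49.625.
        z = (W - E[W]) / sqrt(Var[W]) = (12.5 - 18) / 7.0445 = -0.7808.
        Two-sided p = 2*Phi(z) = 0.434949.
Step 6: alpha = 0.1. fail to reject H0.

W+ = 23.5, W- = 12.5, W = min = 12.5, p = 0.434949, fail to reject H0.


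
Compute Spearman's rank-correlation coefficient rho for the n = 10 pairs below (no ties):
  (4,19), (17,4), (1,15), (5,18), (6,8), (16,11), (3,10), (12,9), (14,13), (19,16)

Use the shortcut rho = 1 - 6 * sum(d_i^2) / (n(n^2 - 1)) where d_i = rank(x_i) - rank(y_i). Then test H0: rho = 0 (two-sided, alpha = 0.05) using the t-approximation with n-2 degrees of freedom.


Step 1: Rank x and y separately (midranks; no ties here).
rank(x): 4->3, 17->9, 1->1, 5->4, 6->5, 16->8, 3->2, 12->6, 14->7, 19->10
rank(y): 19->10, 4->1, 15->7, 18->9, 8->2, 11->5, 10->4, 9->3, 13->6, 16->8
Step 2: d_i = R_x(i) - R_y(i); compute d_i^2.
  (3-10)^2=49, (9-1)^2=64, (1-7)^2=36, (4-9)^2=25, (5-2)^2=9, (8-5)^2=9, (2-4)^2=4, (6-3)^2=9, (7-6)^2=1, (10-8)^2=4
sum(d^2) = 210.
Step 3: rho = 1 - 6*210 / (10*(10^2 - 1)) = 1 - 1260/990 = -0.272727.
Step 4: Under H0, t = rho * sqrt((n-2)/(1-rho^2)) = -0.8018 ~ t(8).
Step 5: Two-sided p-value from the t-distribution with 8 df = 0.445838.
Step 6: alpha = 0.05. fail to reject H0.

rho = -0.2727, p = 0.445838, fail to reject H0 at alpha = 0.05.


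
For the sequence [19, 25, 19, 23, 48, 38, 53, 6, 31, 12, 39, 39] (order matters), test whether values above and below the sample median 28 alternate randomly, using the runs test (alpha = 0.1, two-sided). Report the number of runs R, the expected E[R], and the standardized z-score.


Step 1: Compute median = 28; label A = above, B = below.
Labels in order: BBBBAAABABAA  (n_A = 6, n_B = 6)
Step 2: Count runs R = 6.
Step 3: Under H0 (random ordering), E[R] = 2*n_A*n_B/(n_A+n_B) + 1 = 2*6*6/12 + 1 = 7.0000.
        Var[R] = 2*n_A*n_B*(2*n_A*n_B - n_A - n_B) / ((n_A+n_B)^2 * (n_A+n_B-1)) = 4320/1584 = 2.7273.
        SD[R] = 1.6514.
Step 4: Continuity-corrected z = (R + 0.5 - E[R]) / SD[R] = (6 + 0.5 - 7.0000) / 1.6514 = -0.3028.
Step 5: Two-sided p-value via normal approximation = 2*(1 - Phi(|z|)) = 0.762069.
Step 6: alpha = 0.1. fail to reject H0.

R = 6, z = -0.3028, p = 0.762069, fail to reject H0.


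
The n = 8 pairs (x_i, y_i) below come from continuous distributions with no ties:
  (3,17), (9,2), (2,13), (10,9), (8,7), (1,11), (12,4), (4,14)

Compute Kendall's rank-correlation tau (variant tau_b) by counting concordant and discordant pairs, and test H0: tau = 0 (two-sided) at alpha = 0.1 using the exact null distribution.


Step 1: Enumerate the 28 unordered pairs (i,j) with i<j and classify each by sign(x_j-x_i) * sign(y_j-y_i).
  (1,2):dx=+6,dy=-15->D; (1,3):dx=-1,dy=-4->C; (1,4):dx=+7,dy=-8->D; (1,5):dx=+5,dy=-10->D
  (1,6):dx=-2,dy=-6->C; (1,7):dx=+9,dy=-13->D; (1,8):dx=+1,dy=-3->D; (2,3):dx=-7,dy=+11->D
  (2,4):dx=+1,dy=+7->C; (2,5):dx=-1,dy=+5->D; (2,6):dx=-8,dy=+9->D; (2,7):dx=+3,dy=+2->C
  (2,8):dx=-5,dy=+12->D; (3,4):dx=+8,dy=-4->D; (3,5):dx=+6,dy=-6->D; (3,6):dx=-1,dy=-2->C
  (3,7):dx=+10,dy=-9->D; (3,8):dx=+2,dy=+1->C; (4,5):dx=-2,dy=-2->C; (4,6):dx=-9,dy=+2->D
  (4,7):dx=+2,dy=-5->D; (4,8):dx=-6,dy=+5->D; (5,6):dx=-7,dy=+4->D; (5,7):dx=+4,dy=-3->D
  (5,8):dx=-4,dy=+7->D; (6,7):dx=+11,dy=-7->D; (6,8):dx=+3,dy=+3->C; (7,8):dx=-8,dy=+10->D
Step 2: C = 8, D = 20, total pairs = 28.
Step 3: tau = (C - D)/(n(n-1)/2) = (8 - 20)/28 = -0.428571.
Step 4: Exact two-sided p-value (enumerate n! = 40320 permutations of y under H0): p = 0.178869.
Step 5: alpha = 0.1. fail to reject H0.

tau_b = -0.4286 (C=8, D=20), p = 0.178869, fail to reject H0.


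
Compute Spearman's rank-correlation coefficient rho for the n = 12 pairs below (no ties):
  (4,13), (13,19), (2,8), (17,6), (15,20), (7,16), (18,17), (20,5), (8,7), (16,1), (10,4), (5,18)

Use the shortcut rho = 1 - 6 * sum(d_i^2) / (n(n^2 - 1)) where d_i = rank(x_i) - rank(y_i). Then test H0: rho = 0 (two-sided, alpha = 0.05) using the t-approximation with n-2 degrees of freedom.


Step 1: Rank x and y separately (midranks; no ties here).
rank(x): 4->2, 13->7, 2->1, 17->10, 15->8, 7->4, 18->11, 20->12, 8->5, 16->9, 10->6, 5->3
rank(y): 13->7, 19->11, 8->6, 6->4, 20->12, 16->8, 17->9, 5->3, 7->5, 1->1, 4->2, 18->10
Step 2: d_i = R_x(i) - R_y(i); compute d_i^2.
  (2-7)^2=25, (7-11)^2=16, (1-6)^2=25, (10-4)^2=36, (8-12)^2=16, (4-8)^2=16, (11-9)^2=4, (12-3)^2=81, (5-5)^2=0, (9-1)^2=64, (6-2)^2=16, (3-10)^2=49
sum(d^2) = 348.
Step 3: rho = 1 - 6*348 / (12*(12^2 - 1)) = 1 - 2088/1716 = -0.216783.
Step 4: Under H0, t = rho * sqrt((n-2)/(1-rho^2)) = -0.7022 ~ t(10).
Step 5: Two-sided p-value from the t-distribution with 10 df = 0.498556.
Step 6: alpha = 0.05. fail to reject H0.

rho = -0.2168, p = 0.498556, fail to reject H0 at alpha = 0.05.


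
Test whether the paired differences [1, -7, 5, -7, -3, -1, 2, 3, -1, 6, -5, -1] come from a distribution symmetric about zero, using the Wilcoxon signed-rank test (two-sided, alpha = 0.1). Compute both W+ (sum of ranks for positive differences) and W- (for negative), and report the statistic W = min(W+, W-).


Step 1: Drop any zero differences (none here) and take |d_i|.
|d| = [1, 7, 5, 7, 3, 1, 2, 3, 1, 6, 5, 1]
Step 2: Midrank |d_i| (ties get averaged ranks).
ranks: |1|->2.5, |7|->11.5, |5|->8.5, |7|->11.5, |3|->6.5, |1|->2.5, |2|->5, |3|->6.5, |1|->2.5, |6|->10, |5|->8.5, |1|->2.5
Step 3: Attach original signs; sum ranks with positive sign and with negative sign.
W+ = 2.5 + 8.5 + 5 + 6.5 + 10 = 32.5
W- = 11.5 + 11.5 + 6.5 + 2.5 + 2.5 + 8.5 + 2.5 = 45.5
(Check: W+ + W- = 78 should equal n(n+1)/2 = 78.)
Step 4: Test statistic W = min(W+, W-) = 32.5.
Step 5: Ties in |d|, so use the tie-corrected normal approximation.
        E[W] = n(n+1)/4 = 12*13/4 = 39.
        Tie groups: |d|=1 (t=4), |d|=3 (t=2), |d|=5 (t=2), |d|=7 (t=2); sum(t^3 - t) = 78.
        Var[W] = n(n+1)(2n+1)/24 - sum(t^3-t)/48 = 3900/24 - 78/48 = 160.875.
        z = (W - E[W]) / sqrt(Var[W]) = (32.5 - 39) / 12.6837 = -0.5125.
        Two-sided p = 2*Phi(z) = 0.608322.
Step 6: alpha = 0.1. fail to reject H0.

W+ = 32.5, W- = 45.5, W = min = 32.5, p = 0.608322, fail to reject H0.


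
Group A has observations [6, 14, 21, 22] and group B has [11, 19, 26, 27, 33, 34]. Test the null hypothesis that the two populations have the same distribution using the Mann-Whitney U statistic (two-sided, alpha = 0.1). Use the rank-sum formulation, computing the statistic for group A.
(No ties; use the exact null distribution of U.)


Step 1: Combine and sort all 10 observations; assign midranks.
sorted (value, group): (6,X), (11,Y), (14,X), (19,Y), (21,X), (22,X), (26,Y), (27,Y), (33,Y), (34,Y)
ranks: 6->1, 11->2, 14->3, 19->4, 21->5, 22->6, 26->7, 27->8, 33->9, 34->10
Step 2: Rank sum for X: R1 = 1 + 3 + 5 + 6 = 15.
Step 3: U_X = R1 - n1(n1+1)/2 = 15 - 4*5/2 = 15 - 10 = 5.
       U_Y = n1*n2 - U_X = 24 - 5 = 19.
Step 4: No ties, so the exact null distribution of U (based on enumerating the C(10,4) = 210 equally likely rank assignments) gives the two-sided p-value.
Step 5: p-value = 0.171429; compare to alpha = 0.1. fail to reject H0.

U_X = 5, p = 0.171429, fail to reject H0 at alpha = 0.1.


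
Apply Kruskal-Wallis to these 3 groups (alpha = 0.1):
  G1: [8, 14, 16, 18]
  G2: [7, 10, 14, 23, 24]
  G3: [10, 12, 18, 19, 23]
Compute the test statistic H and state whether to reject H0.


Step 1: Combine all N = 14 observations and assign midranks.
sorted (value, group, rank): (7,G2,1), (8,G1,2), (10,G2,3.5), (10,G3,3.5), (12,G3,5), (14,G1,6.5), (14,G2,6.5), (16,G1,8), (18,G1,9.5), (18,G3,9.5), (19,G3,11), (23,G2,12.5), (23,G3,12.5), (24,G2,14)
Step 2: Sum ranks within each group.
R_1 = 26 (n_1 = 4)
R_2 = 37.5 (n_2 = 5)
R_3 = 41.5 (n_3 = 5)
Step 3: H = 12/(N(N+1)) * sum(R_i^2/n_i) - 3(N+1)
     = 12/(14*15) * (26^2/4 + 37.5^2/5 + 41.5^2/5) - 3*15
     = 0.057143 * 794.7 - 45
     = 0.411429.
Step 4: Ties present; correction factor C = 1 - 24/(14^3 - 14) = 0.991209. Corrected H = 0.411429 / 0.991209 = 0.415078.
Step 5: Under H0, H ~ chi^2(2); p-value = 0.812582.
Step 6: alpha = 0.1. fail to reject H0.

H = 0.4151, df = 2, p = 0.812582, fail to reject H0.


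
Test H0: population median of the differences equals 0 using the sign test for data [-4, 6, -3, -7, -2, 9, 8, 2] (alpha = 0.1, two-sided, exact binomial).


Step 1: Discard zero differences. Original n = 8; n_eff = number of nonzero differences = 8.
Nonzero differences (with sign): -4, +6, -3, -7, -2, +9, +8, +2
Step 2: Count signs: positive = 4, negative = 4.
Step 3: Under H0: P(positive) = 0.5, so the number of positives S ~ Bin(8, 0.5).
Step 4: Two-sided exact p-value = sum of Bin(8,0.5) probabilities at or below the observed probability = 1.000000.
Step 5: alpha = 0.1. fail to reject H0.

n_eff = 8, pos = 4, neg = 4, p = 1.000000, fail to reject H0.


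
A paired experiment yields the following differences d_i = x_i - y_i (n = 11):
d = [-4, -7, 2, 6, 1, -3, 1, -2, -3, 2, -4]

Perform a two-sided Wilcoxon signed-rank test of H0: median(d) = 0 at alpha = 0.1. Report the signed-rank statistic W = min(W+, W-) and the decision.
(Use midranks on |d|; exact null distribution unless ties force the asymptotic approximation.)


Step 1: Drop any zero differences (none here) and take |d_i|.
|d| = [4, 7, 2, 6, 1, 3, 1, 2, 3, 2, 4]
Step 2: Midrank |d_i| (ties get averaged ranks).
ranks: |4|->8.5, |7|->11, |2|->4, |6|->10, |1|->1.5, |3|->6.5, |1|->1.5, |2|->4, |3|->6.5, |2|->4, |4|->8.5
Step 3: Attach original signs; sum ranks with positive sign and with negative sign.
W+ = 4 + 10 + 1.5 + 1.5 + 4 = 21
W- = 8.5 + 11 + 6.5 + 4 + 6.5 + 8.5 = 45
(Check: W+ + W- = 66 should equal n(n+1)/2 = 66.)
Step 4: Test statistic W = min(W+, W-) = 21.
Step 5: Ties in |d|, so use the tie-corrected normal approximation.
        E[W] = n(n+1)/4 = 11*12/4 = 33.
        Tie groups: |d|=1 (t=2), |d|=2 (t=3), |d|=3 (t=2), |d|=4 (t=2); sum(t^3 - t) = 42.
        Var[W] = n(n+1)(2n+1)/24 - sum(t^3-t)/48 = 3036/24 - 42/48 = 125.625.
        z = (W - E[W]) / sqrt(Var[W]) = (21 - 33) / 11.2083 = -1.0706.
        Two-sided p = 2*Phi(z) = 0.284332.
Step 6: alpha = 0.1. fail to reject H0.

W+ = 21, W- = 45, W = min = 21, p = 0.284332, fail to reject H0.


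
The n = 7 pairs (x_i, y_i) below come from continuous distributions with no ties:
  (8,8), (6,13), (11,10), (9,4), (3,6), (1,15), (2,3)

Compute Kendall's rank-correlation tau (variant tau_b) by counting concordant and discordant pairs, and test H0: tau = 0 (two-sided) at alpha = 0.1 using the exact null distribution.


Step 1: Enumerate the 21 unordered pairs (i,j) with i<j and classify each by sign(x_j-x_i) * sign(y_j-y_i).
  (1,2):dx=-2,dy=+5->D; (1,3):dx=+3,dy=+2->C; (1,4):dx=+1,dy=-4->D; (1,5):dx=-5,dy=-2->C
  (1,6):dx=-7,dy=+7->D; (1,7):dx=-6,dy=-5->C; (2,3):dx=+5,dy=-3->D; (2,4):dx=+3,dy=-9->D
  (2,5):dx=-3,dy=-7->C; (2,6):dx=-5,dy=+2->D; (2,7):dx=-4,dy=-10->C; (3,4):dx=-2,dy=-6->C
  (3,5):dx=-8,dy=-4->C; (3,6):dx=-10,dy=+5->D; (3,7):dx=-9,dy=-7->C; (4,5):dx=-6,dy=+2->D
  (4,6):dx=-8,dy=+11->D; (4,7):dx=-7,dy=-1->C; (5,6):dx=-2,dy=+9->D; (5,7):dx=-1,dy=-3->C
  (6,7):dx=+1,dy=-12->D
Step 2: C = 10, D = 11, total pairs = 21.
Step 3: tau = (C - D)/(n(n-1)/2) = (10 - 11)/21 = -0.047619.
Step 4: Exact two-sided p-value (enumerate n! = 5040 permutations of y under H0): p = 1.000000.
Step 5: alpha = 0.1. fail to reject H0.

tau_b = -0.0476 (C=10, D=11), p = 1.000000, fail to reject H0.


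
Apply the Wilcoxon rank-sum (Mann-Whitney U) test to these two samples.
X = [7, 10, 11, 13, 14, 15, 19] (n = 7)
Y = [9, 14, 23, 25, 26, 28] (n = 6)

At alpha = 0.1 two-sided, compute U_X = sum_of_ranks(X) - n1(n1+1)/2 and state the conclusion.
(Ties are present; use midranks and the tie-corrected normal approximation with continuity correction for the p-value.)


Step 1: Combine and sort all 13 observations; assign midranks.
sorted (value, group): (7,X), (9,Y), (10,X), (11,X), (13,X), (14,X), (14,Y), (15,X), (19,X), (23,Y), (25,Y), (26,Y), (28,Y)
ranks: 7->1, 9->2, 10->3, 11->4, 13->5, 14->6.5, 14->6.5, 15->8, 19->9, 23->10, 25->11, 26->12, 28->13
Step 2: Rank sum for X: R1 = 1 + 3 + 4 + 5 + 6.5 + 8 + 9 = 36.5.
Step 3: U_X = R1 - n1(n1+1)/2 = 36.5 - 7*8/2 = 36.5 - 28 = 8.5.
       U_Y = n1*n2 - U_X = 42 - 8.5 = 33.5.
Step 4: Ties are present, so use the tie-corrected normal approximation (with continuity correction) for the p-value.
Step 5: p-value = 0.086044; compare to alpha = 0.1. reject H0.

U_X = 8.5, p = 0.086044, reject H0 at alpha = 0.1.


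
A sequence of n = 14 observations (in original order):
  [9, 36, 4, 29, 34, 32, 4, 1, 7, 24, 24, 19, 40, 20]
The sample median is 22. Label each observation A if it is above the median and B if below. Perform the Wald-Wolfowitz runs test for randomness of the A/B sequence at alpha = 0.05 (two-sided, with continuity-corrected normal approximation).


Step 1: Compute median = 22; label A = above, B = below.
Labels in order: BABAAABBBAABAB  (n_A = 7, n_B = 7)
Step 2: Count runs R = 9.
Step 3: Under H0 (random ordering), E[R] = 2*n_A*n_B/(n_A+n_B) + 1 = 2*7*7/14 + 1 = 8.0000.
        Var[R] = 2*n_A*n_B*(2*n_A*n_B - n_A - n_B) / ((n_A+n_B)^2 * (n_A+n_B-1)) = 8232/2548 = 3.2308.
        SD[R] = 1.7974.
Step 4: Continuity-corrected z = (R - 0.5 - E[R]) / SD[R] = (9 - 0.5 - 8.0000) / 1.7974 = 0.2782.
Step 5: Two-sided p-value via normal approximation = 2*(1 - Phi(|z|)) = 0.780879.
Step 6: alpha = 0.05. fail to reject H0.

R = 9, z = 0.2782, p = 0.780879, fail to reject H0.


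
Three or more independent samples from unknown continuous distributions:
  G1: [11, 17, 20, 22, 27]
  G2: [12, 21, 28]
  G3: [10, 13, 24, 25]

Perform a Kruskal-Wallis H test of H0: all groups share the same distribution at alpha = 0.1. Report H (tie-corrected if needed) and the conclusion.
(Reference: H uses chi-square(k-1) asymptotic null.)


Step 1: Combine all N = 12 observations and assign midranks.
sorted (value, group, rank): (10,G3,1), (11,G1,2), (12,G2,3), (13,G3,4), (17,G1,5), (20,G1,6), (21,G2,7), (22,G1,8), (24,G3,9), (25,G3,10), (27,G1,11), (28,G2,12)
Step 2: Sum ranks within each group.
R_1 = 32 (n_1 = 5)
R_2 = 22 (n_2 = 3)
R_3 = 24 (n_3 = 4)
Step 3: H = 12/(N(N+1)) * sum(R_i^2/n_i) - 3(N+1)
     = 12/(12*13) * (32^2/5 + 22^2/3 + 24^2/4) - 3*13
     = 0.076923 * 510.133 - 39
     = 0.241026.
Step 4: No ties, so H is used without correction.
Step 5: Under H0, H ~ chi^2(2); p-value = 0.886466.
Step 6: alpha = 0.1. fail to reject H0.

H = 0.2410, df = 2, p = 0.886466, fail to reject H0.


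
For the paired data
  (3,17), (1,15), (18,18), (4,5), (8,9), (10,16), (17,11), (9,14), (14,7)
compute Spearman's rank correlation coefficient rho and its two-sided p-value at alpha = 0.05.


Step 1: Rank x and y separately (midranks; no ties here).
rank(x): 3->2, 1->1, 18->9, 4->3, 8->4, 10->6, 17->8, 9->5, 14->7
rank(y): 17->8, 15->6, 18->9, 5->1, 9->3, 16->7, 11->4, 14->5, 7->2
Step 2: d_i = R_x(i) - R_y(i); compute d_i^2.
  (2-8)^2=36, (1-6)^2=25, (9-9)^2=0, (3-1)^2=4, (4-3)^2=1, (6-7)^2=1, (8-4)^2=16, (5-5)^2=0, (7-2)^2=25
sum(d^2) = 108.
Step 3: rho = 1 - 6*108 / (9*(9^2 - 1)) = 1 - 648/720 = 0.100000.
Step 4: Under H0, t = rho * sqrt((n-2)/(1-rho^2)) = 0.2659 ~ t(7).
Step 5: Two-sided p-value from the t-distribution with 7 df = 0.797972.
Step 6: alpha = 0.05. fail to reject H0.

rho = 0.1000, p = 0.797972, fail to reject H0 at alpha = 0.05.


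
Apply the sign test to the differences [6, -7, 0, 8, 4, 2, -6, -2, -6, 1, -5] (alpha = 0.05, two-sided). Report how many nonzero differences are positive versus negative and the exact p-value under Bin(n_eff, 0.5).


Step 1: Discard zero differences. Original n = 11; n_eff = number of nonzero differences = 10.
Nonzero differences (with sign): +6, -7, +8, +4, +2, -6, -2, -6, +1, -5
Step 2: Count signs: positive = 5, negative = 5.
Step 3: Under H0: P(positive) = 0.5, so the number of positives S ~ Bin(10, 0.5).
Step 4: Two-sided exact p-value = sum of Bin(10,0.5) probabilities at or below the observed probability = 1.000000.
Step 5: alpha = 0.05. fail to reject H0.

n_eff = 10, pos = 5, neg = 5, p = 1.000000, fail to reject H0.


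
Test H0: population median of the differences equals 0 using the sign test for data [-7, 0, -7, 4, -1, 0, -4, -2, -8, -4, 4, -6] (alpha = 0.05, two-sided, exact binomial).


Step 1: Discard zero differences. Original n = 12; n_eff = number of nonzero differences = 10.
Nonzero differences (with sign): -7, -7, +4, -1, -4, -2, -8, -4, +4, -6
Step 2: Count signs: positive = 2, negative = 8.
Step 3: Under H0: P(positive) = 0.5, so the number of positives S ~ Bin(10, 0.5).
Step 4: Two-sided exact p-value = sum of Bin(10,0.5) probabilities at or below the observed probability = 0.109375.
Step 5: alpha = 0.05. fail to reject H0.

n_eff = 10, pos = 2, neg = 8, p = 0.109375, fail to reject H0.


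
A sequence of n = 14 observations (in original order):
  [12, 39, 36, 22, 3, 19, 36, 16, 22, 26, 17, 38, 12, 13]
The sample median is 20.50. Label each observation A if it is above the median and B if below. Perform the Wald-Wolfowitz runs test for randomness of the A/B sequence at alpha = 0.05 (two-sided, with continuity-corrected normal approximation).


Step 1: Compute median = 20.50; label A = above, B = below.
Labels in order: BAAABBABAABABB  (n_A = 7, n_B = 7)
Step 2: Count runs R = 9.
Step 3: Under H0 (random ordering), E[R] = 2*n_A*n_B/(n_A+n_B) + 1 = 2*7*7/14 + 1 = 8.0000.
        Var[R] = 2*n_A*n_B*(2*n_A*n_B - n_A - n_B) / ((n_A+n_B)^2 * (n_A+n_B-1)) = 8232/2548 = 3.2308.
        SD[R] = 1.7974.
Step 4: Continuity-corrected z = (R - 0.5 - E[R]) / SD[R] = (9 - 0.5 - 8.0000) / 1.7974 = 0.2782.
Step 5: Two-sided p-value via normal approximation = 2*(1 - Phi(|z|)) = 0.780879.
Step 6: alpha = 0.05. fail to reject H0.

R = 9, z = 0.2782, p = 0.780879, fail to reject H0.


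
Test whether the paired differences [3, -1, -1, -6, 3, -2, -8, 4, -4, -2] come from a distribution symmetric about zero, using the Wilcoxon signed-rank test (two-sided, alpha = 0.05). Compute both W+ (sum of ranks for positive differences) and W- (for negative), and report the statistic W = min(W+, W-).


Step 1: Drop any zero differences (none here) and take |d_i|.
|d| = [3, 1, 1, 6, 3, 2, 8, 4, 4, 2]
Step 2: Midrank |d_i| (ties get averaged ranks).
ranks: |3|->5.5, |1|->1.5, |1|->1.5, |6|->9, |3|->5.5, |2|->3.5, |8|->10, |4|->7.5, |4|->7.5, |2|->3.5
Step 3: Attach original signs; sum ranks with positive sign and with negative sign.
W+ = 5.5 + 5.5 + 7.5 = 18.5
W- = 1.5 + 1.5 + 9 + 3.5 + 10 + 7.5 + 3.5 = 36.5
(Check: W+ + W- = 55 should equal n(n+1)/2 = 55.)
Step 4: Test statistic W = min(W+, W-) = 18.5.
Step 5: Ties in |d|, so use the tie-corrected normal approximation.
        E[W] = n(n+1)/4 = 10*11/4 = 27.5.
        Tie groups: |d|=1 (t=2), |d|=2 (t=2), |d|=3 (t=2), |d|=4 (t=2); sum(t^3 - t) = 24.
        Var[W] = n(n+1)(2n+1)/24 - sum(t^3-t)/48 = 2310/24 - 24/48 = 95.75.
        z = (W - E[W]) / sqrt(Var[W]) = (18.5 - 27.5) / 9.7852 = -0.9198.
        Two-sided p = 2*Phi(z) = 0.357700.
Step 6: alpha = 0.05. fail to reject H0.

W+ = 18.5, W- = 36.5, W = min = 18.5, p = 0.357700, fail to reject H0.


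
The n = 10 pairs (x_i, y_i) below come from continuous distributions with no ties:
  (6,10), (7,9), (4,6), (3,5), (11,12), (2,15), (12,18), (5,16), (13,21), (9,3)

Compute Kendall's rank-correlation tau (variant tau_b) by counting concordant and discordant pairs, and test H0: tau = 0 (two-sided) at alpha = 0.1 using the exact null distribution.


Step 1: Enumerate the 45 unordered pairs (i,j) with i<j and classify each by sign(x_j-x_i) * sign(y_j-y_i).
  (1,2):dx=+1,dy=-1->D; (1,3):dx=-2,dy=-4->C; (1,4):dx=-3,dy=-5->C; (1,5):dx=+5,dy=+2->C
  (1,6):dx=-4,dy=+5->D; (1,7):dx=+6,dy=+8->C; (1,8):dx=-1,dy=+6->D; (1,9):dx=+7,dy=+11->C
  (1,10):dx=+3,dy=-7->D; (2,3):dx=-3,dy=-3->C; (2,4):dx=-4,dy=-4->C; (2,5):dx=+4,dy=+3->C
  (2,6):dx=-5,dy=+6->D; (2,7):dx=+5,dy=+9->C; (2,8):dx=-2,dy=+7->D; (2,9):dx=+6,dy=+12->C
  (2,10):dx=+2,dy=-6->D; (3,4):dx=-1,dy=-1->C; (3,5):dx=+7,dy=+6->C; (3,6):dx=-2,dy=+9->D
  (3,7):dx=+8,dy=+12->C; (3,8):dx=+1,dy=+10->C; (3,9):dx=+9,dy=+15->C; (3,10):dx=+5,dy=-3->D
  (4,5):dx=+8,dy=+7->C; (4,6):dx=-1,dy=+10->D; (4,7):dx=+9,dy=+13->C; (4,8):dx=+2,dy=+11->C
  (4,9):dx=+10,dy=+16->C; (4,10):dx=+6,dy=-2->D; (5,6):dx=-9,dy=+3->D; (5,7):dx=+1,dy=+6->C
  (5,8):dx=-6,dy=+4->D; (5,9):dx=+2,dy=+9->C; (5,10):dx=-2,dy=-9->C; (6,7):dx=+10,dy=+3->C
  (6,8):dx=+3,dy=+1->C; (6,9):dx=+11,dy=+6->C; (6,10):dx=+7,dy=-12->D; (7,8):dx=-7,dy=-2->C
  (7,9):dx=+1,dy=+3->C; (7,10):dx=-3,dy=-15->C; (8,9):dx=+8,dy=+5->C; (8,10):dx=+4,dy=-13->D
  (9,10):dx=-4,dy=-18->C
Step 2: C = 30, D = 15, total pairs = 45.
Step 3: tau = (C - D)/(n(n-1)/2) = (30 - 15)/45 = 0.333333.
Step 4: Exact two-sided p-value (enumerate n! = 3628800 permutations of y under H0): p = 0.216373.
Step 5: alpha = 0.1. fail to reject H0.

tau_b = 0.3333 (C=30, D=15), p = 0.216373, fail to reject H0.


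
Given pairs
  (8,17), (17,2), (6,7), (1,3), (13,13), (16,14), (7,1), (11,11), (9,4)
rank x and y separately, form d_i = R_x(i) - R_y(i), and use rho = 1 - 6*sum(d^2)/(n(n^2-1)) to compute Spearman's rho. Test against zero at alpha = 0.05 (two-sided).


Step 1: Rank x and y separately (midranks; no ties here).
rank(x): 8->4, 17->9, 6->2, 1->1, 13->7, 16->8, 7->3, 11->6, 9->5
rank(y): 17->9, 2->2, 7->5, 3->3, 13->7, 14->8, 1->1, 11->6, 4->4
Step 2: d_i = R_x(i) - R_y(i); compute d_i^2.
  (4-9)^2=25, (9-2)^2=49, (2-5)^2=9, (1-3)^2=4, (7-7)^2=0, (8-8)^2=0, (3-1)^2=4, (6-6)^2=0, (5-4)^2=1
sum(d^2) = 92.
Step 3: rho = 1 - 6*92 / (9*(9^2 - 1)) = 1 - 552/720 = 0.233333.
Step 4: Under H0, t = rho * sqrt((n-2)/(1-rho^2)) = 0.6349 ~ t(7).
Step 5: Two-sided p-value from the t-distribution with 7 df = 0.545699.
Step 6: alpha = 0.05. fail to reject H0.

rho = 0.2333, p = 0.545699, fail to reject H0 at alpha = 0.05.


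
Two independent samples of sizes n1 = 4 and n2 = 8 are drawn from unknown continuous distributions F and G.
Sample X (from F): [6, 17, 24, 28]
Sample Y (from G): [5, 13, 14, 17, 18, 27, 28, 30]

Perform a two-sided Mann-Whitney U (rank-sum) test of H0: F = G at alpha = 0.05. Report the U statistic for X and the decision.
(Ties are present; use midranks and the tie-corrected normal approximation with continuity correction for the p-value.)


Step 1: Combine and sort all 12 observations; assign midranks.
sorted (value, group): (5,Y), (6,X), (13,Y), (14,Y), (17,X), (17,Y), (18,Y), (24,X), (27,Y), (28,X), (28,Y), (30,Y)
ranks: 5->1, 6->2, 13->3, 14->4, 17->5.5, 17->5.5, 18->7, 24->8, 27->9, 28->10.5, 28->10.5, 30->12
Step 2: Rank sum for X: R1 = 2 + 5.5 + 8 + 10.5 = 26.
Step 3: U_X = R1 - n1(n1+1)/2 = 26 - 4*5/2 = 26 - 10 = 16.
       U_Y = n1*n2 - U_X = 32 - 16 = 16.
Step 4: Ties are present, so use the tie-corrected normal approximation (with continuity correction) for the p-value.
Step 5: p-value = 1.000000; compare to alpha = 0.05. fail to reject H0.

U_X = 16, p = 1.000000, fail to reject H0 at alpha = 0.05.
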